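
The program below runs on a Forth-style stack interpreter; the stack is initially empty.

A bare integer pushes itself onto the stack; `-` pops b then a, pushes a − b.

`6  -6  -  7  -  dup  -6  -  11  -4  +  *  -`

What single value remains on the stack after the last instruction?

6    [6]
-6   [6, -6]
-    [12]
7    [12, 7]
-    [5]
dup  [5, 5]
-6   [5, 5, -6]
-    [5, 11]
11   [5, 11, 11]
-4   [5, 11, 11, -4]
+    [5, 11, 7]
*    [5, 77]
-    [-72]

-72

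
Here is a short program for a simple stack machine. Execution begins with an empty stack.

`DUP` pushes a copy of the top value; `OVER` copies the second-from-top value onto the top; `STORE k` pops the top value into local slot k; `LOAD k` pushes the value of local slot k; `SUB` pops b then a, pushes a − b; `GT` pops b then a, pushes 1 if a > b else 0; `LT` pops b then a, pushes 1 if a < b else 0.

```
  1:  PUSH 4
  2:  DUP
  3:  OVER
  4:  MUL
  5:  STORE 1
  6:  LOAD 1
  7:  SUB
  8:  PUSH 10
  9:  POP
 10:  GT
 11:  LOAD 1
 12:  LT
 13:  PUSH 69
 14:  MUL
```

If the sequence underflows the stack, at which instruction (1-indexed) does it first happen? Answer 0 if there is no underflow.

10

PUSH 4  → [4]
DUP     → [4, 4]
OVER    → [4, 4, 4]
MUL     → [4, 16]
STORE 1 → [4]
LOAD 1  → [4, 16]
SUB     → [-12]
PUSH 10 → [-12, 10]
POP     → [-12]
GT  — needs 2 operands, stack has 1 → underflow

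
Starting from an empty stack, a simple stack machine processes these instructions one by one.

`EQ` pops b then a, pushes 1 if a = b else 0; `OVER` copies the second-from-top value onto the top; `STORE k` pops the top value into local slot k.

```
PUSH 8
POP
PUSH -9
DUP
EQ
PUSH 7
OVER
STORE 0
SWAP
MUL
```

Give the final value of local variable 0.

PUSH 8  → 8
POP     → (empty)
PUSH -9 → -9
DUP     → -9 -9
EQ      → 1
PUSH 7  → 1 7
OVER    → 1 7 1
STORE 0 → 1 7
SWAP    → 7 1
MUL     → 7

1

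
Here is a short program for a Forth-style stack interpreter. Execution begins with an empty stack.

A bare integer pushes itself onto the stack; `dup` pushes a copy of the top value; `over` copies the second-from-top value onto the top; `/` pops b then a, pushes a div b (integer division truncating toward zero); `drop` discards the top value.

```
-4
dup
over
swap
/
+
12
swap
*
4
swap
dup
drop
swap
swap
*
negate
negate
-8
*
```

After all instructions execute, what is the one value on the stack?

-4     -> -4
dup    -> -4 -4
over   -> -4 -4 -4
swap   -> -4 -4 -4
/      -> -4 1
+      -> -3
12     -> -3 12
swap   -> 12 -3
*      -> -36
4      -> -36 4
swap   -> 4 -36
dup    -> 4 -36 -36
drop   -> 4 -36
swap   -> -36 4
swap   -> 4 -36
*      -> -144
negate -> 144
negate -> -144
-8     -> -144 -8
*      -> 1152

1152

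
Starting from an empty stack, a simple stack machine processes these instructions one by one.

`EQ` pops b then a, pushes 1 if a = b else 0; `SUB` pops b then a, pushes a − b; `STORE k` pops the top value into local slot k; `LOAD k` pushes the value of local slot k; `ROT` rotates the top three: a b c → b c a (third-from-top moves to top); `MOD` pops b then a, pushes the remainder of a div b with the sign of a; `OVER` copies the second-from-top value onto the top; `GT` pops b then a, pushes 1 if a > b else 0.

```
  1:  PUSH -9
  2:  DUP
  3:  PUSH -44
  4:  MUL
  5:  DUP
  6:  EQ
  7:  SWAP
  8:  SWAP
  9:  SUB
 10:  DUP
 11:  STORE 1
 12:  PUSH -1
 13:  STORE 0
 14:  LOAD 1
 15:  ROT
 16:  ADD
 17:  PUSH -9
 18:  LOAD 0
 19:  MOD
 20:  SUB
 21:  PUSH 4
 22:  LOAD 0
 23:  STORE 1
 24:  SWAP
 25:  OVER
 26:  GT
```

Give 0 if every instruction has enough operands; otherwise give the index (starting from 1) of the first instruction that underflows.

PUSH -9   -9
DUP       -9 -9
PUSH -44  -9 -9 -44
MUL       -9 396
DUP       -9 396 396
EQ        -9 1
SWAP      1 -9
SWAP      -9 1
SUB       -10
DUP       -10 -10
STORE 1   -10
PUSH -1   -10 -1
STORE 0   -10
LOAD 1    -10 -10
ROT  — needs 3 operands, stack has 2 → underflow

15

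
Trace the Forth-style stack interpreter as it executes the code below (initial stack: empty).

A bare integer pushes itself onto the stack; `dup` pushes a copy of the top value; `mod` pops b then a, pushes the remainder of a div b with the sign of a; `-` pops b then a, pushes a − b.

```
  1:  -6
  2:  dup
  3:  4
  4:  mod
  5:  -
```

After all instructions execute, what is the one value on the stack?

-4

-6  -> [-6]
dup -> [-6, -6]
4   -> [-6, -6, 4]
mod -> [-6, -2]
-   -> [-4]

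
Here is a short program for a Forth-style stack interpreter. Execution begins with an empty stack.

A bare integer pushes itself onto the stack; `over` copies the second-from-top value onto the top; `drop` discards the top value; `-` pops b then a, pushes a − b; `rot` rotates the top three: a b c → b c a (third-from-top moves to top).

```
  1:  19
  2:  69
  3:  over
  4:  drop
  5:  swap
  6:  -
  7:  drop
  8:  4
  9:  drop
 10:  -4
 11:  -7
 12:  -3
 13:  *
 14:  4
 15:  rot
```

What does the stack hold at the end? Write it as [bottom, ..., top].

[21, 4, -4]

19   → 19
69   → 19 69
over → 19 69 19
drop → 19 69
swap → 69 19
-    → 50
drop → (empty)
4    → 4
drop → (empty)
-4   → -4
-7   → -4 -7
-3   → -4 -7 -3
*    → -4 21
4    → -4 21 4
rot  → 21 4 -4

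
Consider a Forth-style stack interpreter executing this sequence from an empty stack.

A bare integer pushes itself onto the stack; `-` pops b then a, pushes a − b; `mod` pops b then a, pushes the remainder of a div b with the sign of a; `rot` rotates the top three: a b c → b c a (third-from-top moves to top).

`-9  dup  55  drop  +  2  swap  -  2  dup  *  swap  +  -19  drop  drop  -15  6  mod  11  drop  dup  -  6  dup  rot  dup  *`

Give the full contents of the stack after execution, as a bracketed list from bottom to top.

-9    [-9]
dup   [-9, -9]
55    [-9, -9, 55]
drop  [-9, -9]
+     [-18]
2     [-18, 2]
swap  [2, -18]
-     [20]
2     [20, 2]
dup   [20, 2, 2]
*     [20, 4]
swap  [4, 20]
+     [24]
-19   [24, -19]
drop  [24]
drop  []
-15   [-15]
6     [-15, 6]
mod   [-3]
11    [-3, 11]
drop  [-3]
dup   [-3, -3]
-     [0]
6     [0, 6]
dup   [0, 6, 6]
rot   [6, 6, 0]
dup   [6, 6, 0, 0]
*     [6, 6, 0]

[6, 6, 0]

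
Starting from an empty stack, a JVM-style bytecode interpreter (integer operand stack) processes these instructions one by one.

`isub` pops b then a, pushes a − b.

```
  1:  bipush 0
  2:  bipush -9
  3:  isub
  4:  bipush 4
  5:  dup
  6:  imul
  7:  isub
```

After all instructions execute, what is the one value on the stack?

bipush 0  → [0]
bipush -9 → [0, -9]
isub      → [9]
bipush 4  → [9, 4]
dup       → [9, 4, 4]
imul      → [9, 16]
isub      → [-7]

-7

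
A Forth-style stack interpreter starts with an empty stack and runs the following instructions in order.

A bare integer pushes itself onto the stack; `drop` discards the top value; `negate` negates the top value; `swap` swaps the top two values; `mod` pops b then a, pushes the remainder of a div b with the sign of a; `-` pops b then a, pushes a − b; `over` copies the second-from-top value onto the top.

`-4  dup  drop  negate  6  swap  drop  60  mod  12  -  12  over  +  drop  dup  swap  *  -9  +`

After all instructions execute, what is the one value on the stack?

-4     -> -4
dup    -> -4 -4
drop   -> -4
negate -> 4
6      -> 4 6
swap   -> 6 4
drop   -> 6
60     -> 6 60
mod    -> 6
12     -> 6 12
-      -> -6
12     -> -6 12
over   -> -6 12 -6
+      -> -6 6
drop   -> -6
dup    -> -6 -6
swap   -> -6 -6
*      -> 36
-9     -> 36 -9
+      -> 27

27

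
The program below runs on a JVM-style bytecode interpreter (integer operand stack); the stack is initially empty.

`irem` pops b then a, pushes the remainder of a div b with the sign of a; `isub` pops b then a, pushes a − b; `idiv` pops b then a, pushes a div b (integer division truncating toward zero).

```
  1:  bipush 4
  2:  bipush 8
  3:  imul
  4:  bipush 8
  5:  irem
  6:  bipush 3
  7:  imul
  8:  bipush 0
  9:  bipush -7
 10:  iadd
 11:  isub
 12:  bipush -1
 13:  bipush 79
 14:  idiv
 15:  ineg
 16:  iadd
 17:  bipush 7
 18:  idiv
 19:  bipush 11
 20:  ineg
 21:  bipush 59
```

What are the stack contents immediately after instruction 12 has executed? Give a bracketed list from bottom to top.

[7, -1]

bipush 4  : 4
bipush 8  : 4 8
imul      : 32
bipush 8  : 32 8
irem      : 0
bipush 3  : 0 3
imul      : 0
bipush 0  : 0 0
bipush -7 : 0 0 -7
iadd      : 0 -7
isub      : 7
bipush -1 : 7 -1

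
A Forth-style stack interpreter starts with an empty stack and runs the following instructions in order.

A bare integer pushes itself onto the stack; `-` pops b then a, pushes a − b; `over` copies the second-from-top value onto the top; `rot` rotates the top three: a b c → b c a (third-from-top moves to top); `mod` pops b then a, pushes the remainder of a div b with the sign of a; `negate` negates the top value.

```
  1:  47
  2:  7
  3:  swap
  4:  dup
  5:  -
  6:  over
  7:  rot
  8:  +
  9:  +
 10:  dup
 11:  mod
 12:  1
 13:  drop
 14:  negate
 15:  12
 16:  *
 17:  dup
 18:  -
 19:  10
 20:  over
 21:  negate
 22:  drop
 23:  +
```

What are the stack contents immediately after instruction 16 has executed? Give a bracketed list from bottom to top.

47      47
7       47 7
swap    7 47
dup     7 47 47
-       7 0
over    7 0 7
rot     0 7 7
+       0 14
+       14
dup     14 14
mod     0
1       0 1
drop    0
negate  0
12      0 12
*       0

[0]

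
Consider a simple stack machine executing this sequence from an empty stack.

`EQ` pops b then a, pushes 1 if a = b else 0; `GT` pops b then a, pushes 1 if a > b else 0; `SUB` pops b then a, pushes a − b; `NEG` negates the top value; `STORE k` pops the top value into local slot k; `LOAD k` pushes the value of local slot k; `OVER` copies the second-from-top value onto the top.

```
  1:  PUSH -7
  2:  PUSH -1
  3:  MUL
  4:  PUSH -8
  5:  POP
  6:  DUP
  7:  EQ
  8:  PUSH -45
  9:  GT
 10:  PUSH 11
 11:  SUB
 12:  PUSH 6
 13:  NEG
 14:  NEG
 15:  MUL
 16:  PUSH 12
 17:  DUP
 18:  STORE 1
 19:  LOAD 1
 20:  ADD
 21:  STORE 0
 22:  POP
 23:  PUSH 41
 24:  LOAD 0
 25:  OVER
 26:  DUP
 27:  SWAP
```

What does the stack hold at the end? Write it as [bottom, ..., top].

[41, 24, 41, 41]

PUSH -7   -7
PUSH -1   -7 -1
MUL       7
PUSH -8   7 -8
POP       7
DUP       7 7
EQ        1
PUSH -45  1 -45
GT        1
PUSH 11   1 11
SUB       -10
PUSH 6    -10 6
NEG       -10 -6
NEG       -10 6
MUL       -60
PUSH 12   -60 12
DUP       -60 12 12
STORE 1   -60 12
LOAD 1    -60 12 12
ADD       -60 24
STORE 0   -60
POP       (empty)
PUSH 41   41
LOAD 0    41 24
OVER      41 24 41
DUP       41 24 41 41
SWAP      41 24 41 41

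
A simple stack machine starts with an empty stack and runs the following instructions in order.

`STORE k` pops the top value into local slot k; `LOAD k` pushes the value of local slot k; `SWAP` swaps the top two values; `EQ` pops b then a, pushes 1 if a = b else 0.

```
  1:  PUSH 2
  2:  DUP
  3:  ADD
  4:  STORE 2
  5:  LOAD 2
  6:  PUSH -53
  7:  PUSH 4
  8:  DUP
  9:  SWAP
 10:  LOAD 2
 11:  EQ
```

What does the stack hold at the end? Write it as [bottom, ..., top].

[4, -53, 4, 1]

PUSH 2    2
DUP       2 2
ADD       4
STORE 2   (empty)
LOAD 2    4
PUSH -53  4 -53
PUSH 4    4 -53 4
DUP       4 -53 4 4
SWAP      4 -53 4 4
LOAD 2    4 -53 4 4 4
EQ        4 -53 4 1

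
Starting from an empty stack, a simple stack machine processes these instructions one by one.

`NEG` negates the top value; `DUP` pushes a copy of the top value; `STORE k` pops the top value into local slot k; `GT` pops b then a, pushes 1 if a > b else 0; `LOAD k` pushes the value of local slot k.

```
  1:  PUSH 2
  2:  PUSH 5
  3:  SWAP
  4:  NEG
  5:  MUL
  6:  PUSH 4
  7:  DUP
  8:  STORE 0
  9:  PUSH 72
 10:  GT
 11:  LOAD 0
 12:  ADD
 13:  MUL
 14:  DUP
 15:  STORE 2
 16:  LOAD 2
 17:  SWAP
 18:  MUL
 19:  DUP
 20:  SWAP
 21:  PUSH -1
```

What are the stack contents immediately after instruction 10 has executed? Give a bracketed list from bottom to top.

PUSH 2   2
PUSH 5   2 5
SWAP     5 2
NEG      5 -2
MUL      -10
PUSH 4   -10 4
DUP      -10 4 4
STORE 0  -10 4
PUSH 72  -10 4 72
GT       -10 0

[-10, 0]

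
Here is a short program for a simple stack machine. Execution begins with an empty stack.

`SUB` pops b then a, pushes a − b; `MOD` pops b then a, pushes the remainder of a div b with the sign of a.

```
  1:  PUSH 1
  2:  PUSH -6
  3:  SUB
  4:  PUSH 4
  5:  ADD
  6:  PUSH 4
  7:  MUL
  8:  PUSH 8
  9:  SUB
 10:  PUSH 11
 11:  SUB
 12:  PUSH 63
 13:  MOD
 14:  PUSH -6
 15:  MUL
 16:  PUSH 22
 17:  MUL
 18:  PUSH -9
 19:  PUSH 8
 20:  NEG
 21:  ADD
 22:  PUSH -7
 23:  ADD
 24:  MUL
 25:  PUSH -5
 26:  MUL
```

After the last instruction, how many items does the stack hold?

PUSH 1  -> [1]
PUSH -6 -> [1, -6]
SUB     -> [7]
PUSH 4  -> [7, 4]
ADD     -> [11]
PUSH 4  -> [11, 4]
MUL     -> [44]
PUSH 8  -> [44, 8]
SUB     -> [36]
PUSH 11 -> [36, 11]
SUB     -> [25]
PUSH 63 -> [25, 63]
MOD     -> [25]
PUSH -6 -> [25, -6]
MUL     -> [-150]
PUSH 22 -> [-150, 22]
MUL     -> [-3300]
PUSH -9 -> [-3300, -9]
PUSH 8  -> [-3300, -9, 8]
NEG     -> [-3300, -9, -8]
ADD     -> [-3300, -17]
PUSH -7 -> [-3300, -17, -7]
ADD     -> [-3300, -24]
MUL     -> [79200]
PUSH -5 -> [79200, -5]
MUL     -> [-396000]

1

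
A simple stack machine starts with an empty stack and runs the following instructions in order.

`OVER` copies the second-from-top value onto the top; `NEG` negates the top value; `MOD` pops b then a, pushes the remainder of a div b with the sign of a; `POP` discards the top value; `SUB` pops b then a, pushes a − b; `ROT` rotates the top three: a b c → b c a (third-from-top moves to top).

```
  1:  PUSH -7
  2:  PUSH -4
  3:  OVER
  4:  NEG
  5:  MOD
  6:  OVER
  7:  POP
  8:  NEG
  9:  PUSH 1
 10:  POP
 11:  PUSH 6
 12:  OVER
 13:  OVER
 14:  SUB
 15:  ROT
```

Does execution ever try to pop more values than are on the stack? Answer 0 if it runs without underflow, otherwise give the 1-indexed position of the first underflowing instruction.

0

PUSH -7 : -7
PUSH -4 : -7 -4
OVER    : -7 -4 -7
NEG     : -7 -4 7
MOD     : -7 -4
OVER    : -7 -4 -7
POP     : -7 -4
NEG     : -7 4
PUSH 1  : -7 4 1
POP     : -7 4
PUSH 6  : -7 4 6
OVER    : -7 4 6 4
OVER    : -7 4 6 4 6
SUB     : -7 4 6 -2
ROT     : -7 6 -2 4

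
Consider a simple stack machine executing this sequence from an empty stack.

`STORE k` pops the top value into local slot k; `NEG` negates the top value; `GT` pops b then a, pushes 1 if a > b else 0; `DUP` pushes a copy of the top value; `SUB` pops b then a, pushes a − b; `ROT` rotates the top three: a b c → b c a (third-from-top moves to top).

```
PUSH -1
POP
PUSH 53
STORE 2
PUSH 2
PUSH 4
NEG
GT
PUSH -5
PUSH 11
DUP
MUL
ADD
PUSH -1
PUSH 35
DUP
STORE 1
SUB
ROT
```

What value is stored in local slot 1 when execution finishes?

PUSH -1 → [-1]
POP     → []
PUSH 53 → [53]
STORE 2 → []
PUSH 2  → [2]
PUSH 4  → [2, 4]
NEG     → [2, -4]
GT      → [1]
PUSH -5 → [1, -5]
PUSH 11 → [1, -5, 11]
DUP     → [1, -5, 11, 11]
MUL     → [1, -5, 121]
ADD     → [1, 116]
PUSH -1 → [1, 116, -1]
PUSH 35 → [1, 116, -1, 35]
DUP     → [1, 116, -1, 35, 35]
STORE 1 → [1, 116, -1, 35]
SUB     → [1, 116, -36]
ROT     → [116, -36, 1]

35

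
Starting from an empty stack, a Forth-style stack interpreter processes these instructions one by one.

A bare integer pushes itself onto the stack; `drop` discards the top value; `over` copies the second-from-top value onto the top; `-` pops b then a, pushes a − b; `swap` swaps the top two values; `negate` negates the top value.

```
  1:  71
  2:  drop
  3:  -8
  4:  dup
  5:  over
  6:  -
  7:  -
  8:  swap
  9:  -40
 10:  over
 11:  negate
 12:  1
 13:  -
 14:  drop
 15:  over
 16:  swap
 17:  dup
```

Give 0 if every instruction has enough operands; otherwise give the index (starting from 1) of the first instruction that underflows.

71   : [71]
drop : []
-8   : [-8]
dup  : [-8, -8]
over : [-8, -8, -8]
-    : [-8, 0]
-    : [-8]
swap  — needs 2 operands, stack has 1 → underflow

8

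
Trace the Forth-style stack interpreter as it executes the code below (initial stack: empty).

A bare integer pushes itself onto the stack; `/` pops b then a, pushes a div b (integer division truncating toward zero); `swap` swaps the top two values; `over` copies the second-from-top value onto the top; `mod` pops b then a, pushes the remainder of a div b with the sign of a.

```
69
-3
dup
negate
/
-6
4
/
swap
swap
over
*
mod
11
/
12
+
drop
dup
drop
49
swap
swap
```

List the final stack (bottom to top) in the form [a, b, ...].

69      69
-3      69 -3
dup     69 -3 -3
negate  69 -3 3
/       69 -1
-6      69 -1 -6
4       69 -1 -6 4
/       69 -1 -1
swap    69 -1 -1
swap    69 -1 -1
over    69 -1 -1 -1
*       69 -1 1
mod     69 0
11      69 0 11
/       69 0
12      69 0 12
+       69 12
drop    69
dup     69 69
drop    69
49      69 49
swap    49 69
swap    69 49

[69, 49]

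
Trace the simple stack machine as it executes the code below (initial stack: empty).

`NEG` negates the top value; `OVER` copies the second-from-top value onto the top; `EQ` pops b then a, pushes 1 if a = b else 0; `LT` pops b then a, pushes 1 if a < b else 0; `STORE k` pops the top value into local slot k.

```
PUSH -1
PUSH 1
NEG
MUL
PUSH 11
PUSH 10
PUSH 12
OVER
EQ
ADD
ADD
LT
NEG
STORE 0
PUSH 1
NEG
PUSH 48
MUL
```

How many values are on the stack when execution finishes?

PUSH -1 → [-1]
PUSH 1  → [-1, 1]
NEG     → [-1, -1]
MUL     → [1]
PUSH 11 → [1, 11]
PUSH 10 → [1, 11, 10]
PUSH 12 → [1, 11, 10, 12]
OVER    → [1, 11, 10, 12, 10]
EQ      → [1, 11, 10, 0]
ADD     → [1, 11, 10]
ADD     → [1, 21]
LT      → [1]
NEG     → [-1]
STORE 0 → []
PUSH 1  → [1]
NEG     → [-1]
PUSH 48 → [-1, 48]
MUL     → [-48]

1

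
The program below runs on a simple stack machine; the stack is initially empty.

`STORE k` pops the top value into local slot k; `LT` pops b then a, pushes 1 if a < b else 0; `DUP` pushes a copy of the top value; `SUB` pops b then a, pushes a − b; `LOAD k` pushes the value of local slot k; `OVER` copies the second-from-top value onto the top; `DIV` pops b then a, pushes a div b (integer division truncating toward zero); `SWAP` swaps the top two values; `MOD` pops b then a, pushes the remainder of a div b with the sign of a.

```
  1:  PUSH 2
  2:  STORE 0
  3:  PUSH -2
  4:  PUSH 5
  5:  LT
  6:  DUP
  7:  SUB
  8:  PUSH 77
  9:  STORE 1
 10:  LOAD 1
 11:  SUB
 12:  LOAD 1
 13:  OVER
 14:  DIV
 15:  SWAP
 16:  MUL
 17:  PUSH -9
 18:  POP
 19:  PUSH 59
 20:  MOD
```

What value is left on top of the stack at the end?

18

PUSH 2  → 2
STORE 0 → (empty)
PUSH -2 → -2
PUSH 5  → -2 5
LT      → 1
DUP     → 1 1
SUB     → 0
PUSH 77 → 0 77
STORE 1 → 0
LOAD 1  → 0 77
SUB     → -77
LOAD 1  → -77 77
OVER    → -77 77 -77
DIV     → -77 -1
SWAP    → -1 -77
MUL     → 77
PUSH -9 → 77 -9
POP     → 77
PUSH 59 → 77 59
MOD     → 18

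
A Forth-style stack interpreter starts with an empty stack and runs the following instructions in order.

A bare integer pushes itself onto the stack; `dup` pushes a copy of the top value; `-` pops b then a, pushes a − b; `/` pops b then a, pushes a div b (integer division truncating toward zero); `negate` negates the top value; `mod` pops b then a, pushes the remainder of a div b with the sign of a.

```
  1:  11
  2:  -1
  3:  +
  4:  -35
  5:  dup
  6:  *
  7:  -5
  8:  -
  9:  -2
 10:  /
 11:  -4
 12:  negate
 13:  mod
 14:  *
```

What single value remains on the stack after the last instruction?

-30

11     : 11
-1     : 11 -1
+      : 10
-35    : 10 -35
dup    : 10 -35 -35
*      : 10 1225
-5     : 10 1225 -5
-      : 10 1230
-2     : 10 1230 -2
/      : 10 -615
-4     : 10 -615 -4
negate : 10 -615 4
mod    : 10 -3
*      : -30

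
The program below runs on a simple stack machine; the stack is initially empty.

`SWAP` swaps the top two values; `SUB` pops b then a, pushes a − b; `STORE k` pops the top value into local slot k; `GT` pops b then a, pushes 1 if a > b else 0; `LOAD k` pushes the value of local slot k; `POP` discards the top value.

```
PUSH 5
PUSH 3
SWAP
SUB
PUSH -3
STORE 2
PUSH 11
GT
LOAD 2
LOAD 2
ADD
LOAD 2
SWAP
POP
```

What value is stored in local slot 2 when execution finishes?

PUSH 5  : [5]
PUSH 3  : [5, 3]
SWAP    : [3, 5]
SUB     : [-2]
PUSH -3 : [-2, -3]
STORE 2 : [-2]
PUSH 11 : [-2, 11]
GT      : [0]
LOAD 2  : [0, -3]
LOAD 2  : [0, -3, -3]
ADD     : [0, -6]
LOAD 2  : [0, -6, -3]
SWAP    : [0, -3, -6]
POP     : [0, -3]

-3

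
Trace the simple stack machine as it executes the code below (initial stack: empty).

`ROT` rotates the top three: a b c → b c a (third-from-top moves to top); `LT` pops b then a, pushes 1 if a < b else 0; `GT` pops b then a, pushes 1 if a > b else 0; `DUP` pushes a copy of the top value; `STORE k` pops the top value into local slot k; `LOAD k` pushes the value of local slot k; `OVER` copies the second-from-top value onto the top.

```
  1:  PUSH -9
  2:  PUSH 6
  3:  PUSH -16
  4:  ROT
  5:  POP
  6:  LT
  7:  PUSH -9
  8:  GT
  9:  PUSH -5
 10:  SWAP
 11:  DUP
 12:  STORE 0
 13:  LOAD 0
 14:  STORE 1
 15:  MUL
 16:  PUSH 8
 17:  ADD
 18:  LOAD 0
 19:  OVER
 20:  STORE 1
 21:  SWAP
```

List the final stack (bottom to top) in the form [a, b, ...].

[1, 3]

PUSH -9  -> -9
PUSH 6   -> -9 6
PUSH -16 -> -9 6 -16
ROT      -> 6 -16 -9
POP      -> 6 -16
LT       -> 0
PUSH -9  -> 0 -9
GT       -> 1
PUSH -5  -> 1 -5
SWAP     -> -5 1
DUP      -> -5 1 1
STORE 0  -> -5 1
LOAD 0   -> -5 1 1
STORE 1  -> -5 1
MUL      -> -5
PUSH 8   -> -5 8
ADD      -> 3
LOAD 0   -> 3 1
OVER     -> 3 1 3
STORE 1  -> 3 1
SWAP     -> 1 3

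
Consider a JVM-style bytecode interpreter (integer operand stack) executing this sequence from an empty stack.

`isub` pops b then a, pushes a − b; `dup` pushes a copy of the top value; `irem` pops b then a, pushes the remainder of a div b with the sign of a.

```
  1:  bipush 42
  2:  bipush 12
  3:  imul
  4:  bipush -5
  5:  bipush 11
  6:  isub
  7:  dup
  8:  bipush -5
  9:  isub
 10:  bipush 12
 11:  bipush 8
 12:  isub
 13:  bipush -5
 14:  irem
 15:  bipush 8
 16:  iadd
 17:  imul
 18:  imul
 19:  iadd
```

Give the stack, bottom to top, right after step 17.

[504, -16, -132]

bipush 42 → [42]
bipush 12 → [42, 12]
imul      → [504]
bipush -5 → [504, -5]
bipush 11 → [504, -5, 11]
isub      → [504, -16]
dup       → [504, -16, -16]
bipush -5 → [504, -16, -16, -5]
isub      → [504, -16, -11]
bipush 12 → [504, -16, -11, 12]
bipush 8  → [504, -16, -11, 12, 8]
isub      → [504, -16, -11, 4]
bipush -5 → [504, -16, -11, 4, -5]
irem      → [504, -16, -11, 4]
bipush 8  → [504, -16, -11, 4, 8]
iadd      → [504, -16, -11, 12]
imul      → [504, -16, -132]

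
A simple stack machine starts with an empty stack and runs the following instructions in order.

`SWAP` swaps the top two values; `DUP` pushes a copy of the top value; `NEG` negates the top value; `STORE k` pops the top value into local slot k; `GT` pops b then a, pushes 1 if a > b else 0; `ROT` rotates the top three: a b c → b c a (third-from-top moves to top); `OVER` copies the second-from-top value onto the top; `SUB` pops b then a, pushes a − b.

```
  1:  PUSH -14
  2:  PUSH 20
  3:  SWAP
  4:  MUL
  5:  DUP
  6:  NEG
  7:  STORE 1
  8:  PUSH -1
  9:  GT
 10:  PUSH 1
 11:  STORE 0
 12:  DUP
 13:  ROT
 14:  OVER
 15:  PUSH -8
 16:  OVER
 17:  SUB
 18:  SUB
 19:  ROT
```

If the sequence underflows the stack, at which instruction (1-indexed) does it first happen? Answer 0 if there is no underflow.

PUSH -14 → [-14]
PUSH 20  → [-14, 20]
SWAP     → [20, -14]
MUL      → [-280]
DUP      → [-280, -280]
NEG      → [-280, 280]
STORE 1  → [-280]
PUSH -1  → [-280, -1]
GT       → [0]
PUSH 1   → [0, 1]
STORE 0  → [0]
DUP      → [0, 0]
ROT  — needs 3 operands, stack has 2 → underflow

13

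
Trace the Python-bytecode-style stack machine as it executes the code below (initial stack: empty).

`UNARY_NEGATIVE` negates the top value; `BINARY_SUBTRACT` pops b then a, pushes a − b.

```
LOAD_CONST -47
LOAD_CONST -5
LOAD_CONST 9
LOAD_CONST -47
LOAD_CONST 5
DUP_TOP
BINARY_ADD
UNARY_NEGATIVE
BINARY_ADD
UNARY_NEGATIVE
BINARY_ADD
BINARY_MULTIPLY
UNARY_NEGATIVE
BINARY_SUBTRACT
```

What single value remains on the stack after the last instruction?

LOAD_CONST -47  -> [-47]
LOAD_CONST -5   -> [-47, -5]
LOAD_CONST 9    -> [-47, -5, 9]
LOAD_CONST -47  -> [-47, -5, 9, -47]
LOAD_CONST 5    -> [-47, -5, 9, -47, 5]
DUP_TOP         -> [-47, -5, 9, -47, 5, 5]
BINARY_ADD      -> [-47, -5, 9, -47, 10]
UNARY_NEGATIVE  -> [-47, -5, 9, -47, -10]
BINARY_ADD      -> [-47, -5, 9, -57]
UNARY_NEGATIVE  -> [-47, -5, 9, 57]
BINARY_ADD      -> [-47, -5, 66]
BINARY_MULTIPLY -> [-47, -330]
UNARY_NEGATIVE  -> [-47, 330]
BINARY_SUBTRACT -> [-377]

-377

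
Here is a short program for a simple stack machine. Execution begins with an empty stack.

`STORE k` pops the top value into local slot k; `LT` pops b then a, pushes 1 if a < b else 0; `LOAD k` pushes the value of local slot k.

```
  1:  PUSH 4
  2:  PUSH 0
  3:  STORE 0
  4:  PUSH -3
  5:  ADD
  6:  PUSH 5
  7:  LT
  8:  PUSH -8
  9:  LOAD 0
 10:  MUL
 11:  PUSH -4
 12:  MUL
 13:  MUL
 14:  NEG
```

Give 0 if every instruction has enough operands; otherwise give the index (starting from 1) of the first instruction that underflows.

0

PUSH 4  → [4]
PUSH 0  → [4, 0]
STORE 0 → [4]
PUSH -3 → [4, -3]
ADD     → [1]
PUSH 5  → [1, 5]
LT      → [1]
PUSH -8 → [1, -8]
LOAD 0  → [1, -8, 0]
MUL     → [1, 0]
PUSH -4 → [1, 0, -4]
MUL     → [1, 0]
MUL     → [0]
NEG     → [0]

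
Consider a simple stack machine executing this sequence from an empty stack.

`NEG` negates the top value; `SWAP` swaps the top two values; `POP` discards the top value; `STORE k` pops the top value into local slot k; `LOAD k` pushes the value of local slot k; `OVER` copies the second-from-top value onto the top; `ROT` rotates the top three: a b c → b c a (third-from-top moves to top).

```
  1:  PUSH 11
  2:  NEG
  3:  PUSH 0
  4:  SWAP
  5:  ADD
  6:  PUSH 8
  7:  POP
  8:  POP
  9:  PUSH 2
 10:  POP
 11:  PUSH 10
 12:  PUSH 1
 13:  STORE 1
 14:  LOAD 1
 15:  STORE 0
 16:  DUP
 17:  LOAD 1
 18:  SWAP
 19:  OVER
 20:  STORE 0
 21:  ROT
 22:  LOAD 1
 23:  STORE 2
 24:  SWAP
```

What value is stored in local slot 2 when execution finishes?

PUSH 11  [11]
NEG      [-11]
PUSH 0   [-11, 0]
SWAP     [0, -11]
ADD      [-11]
PUSH 8   [-11, 8]
POP      [-11]
POP      []
PUSH 2   [2]
POP      []
PUSH 10  [10]
PUSH 1   [10, 1]
STORE 1  [10]
LOAD 1   [10, 1]
STORE 0  [10]
DUP      [10, 10]
LOAD 1   [10, 10, 1]
SWAP     [10, 1, 10]
OVER     [10, 1, 10, 1]
STORE 0  [10, 1, 10]
ROT      [1, 10, 10]
LOAD 1   [1, 10, 10, 1]
STORE 2  [1, 10, 10]
SWAP     [1, 10, 10]

1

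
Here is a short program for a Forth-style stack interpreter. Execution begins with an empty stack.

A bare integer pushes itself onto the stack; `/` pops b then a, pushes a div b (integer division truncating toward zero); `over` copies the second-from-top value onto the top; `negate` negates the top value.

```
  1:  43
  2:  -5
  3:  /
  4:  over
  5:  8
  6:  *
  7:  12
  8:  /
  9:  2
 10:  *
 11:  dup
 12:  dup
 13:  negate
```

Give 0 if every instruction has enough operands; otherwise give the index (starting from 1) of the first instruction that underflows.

4

43 -> 43
-5 -> 43 -5
/  -> -8
over  — needs 2 operands, stack has 1 → underflow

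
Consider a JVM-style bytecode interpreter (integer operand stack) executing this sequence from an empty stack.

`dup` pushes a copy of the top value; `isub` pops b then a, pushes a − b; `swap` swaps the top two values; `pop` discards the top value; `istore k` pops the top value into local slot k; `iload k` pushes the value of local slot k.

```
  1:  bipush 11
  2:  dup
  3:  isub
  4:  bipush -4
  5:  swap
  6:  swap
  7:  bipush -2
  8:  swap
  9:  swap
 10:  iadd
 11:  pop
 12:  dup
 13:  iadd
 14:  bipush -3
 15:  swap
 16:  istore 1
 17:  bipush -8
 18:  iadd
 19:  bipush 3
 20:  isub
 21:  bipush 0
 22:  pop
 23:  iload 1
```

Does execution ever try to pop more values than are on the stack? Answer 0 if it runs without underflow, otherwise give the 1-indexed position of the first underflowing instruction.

0

bipush 11 -> 11
dup       -> 11 11
isub      -> 0
bipush -4 -> 0 -4
swap      -> -4 0
swap      -> 0 -4
bipush -2 -> 0 -4 -2
swap      -> 0 -2 -4
swap      -> 0 -4 -2
iadd      -> 0 -6
pop       -> 0
dup       -> 0 0
iadd      -> 0
bipush -3 -> 0 -3
swap      -> -3 0
istore 1  -> -3
bipush -8 -> -3 -8
iadd      -> -11
bipush 3  -> -11 3
isub      -> -14
bipush 0  -> -14 0
pop       -> -14
iload 1   -> -14 0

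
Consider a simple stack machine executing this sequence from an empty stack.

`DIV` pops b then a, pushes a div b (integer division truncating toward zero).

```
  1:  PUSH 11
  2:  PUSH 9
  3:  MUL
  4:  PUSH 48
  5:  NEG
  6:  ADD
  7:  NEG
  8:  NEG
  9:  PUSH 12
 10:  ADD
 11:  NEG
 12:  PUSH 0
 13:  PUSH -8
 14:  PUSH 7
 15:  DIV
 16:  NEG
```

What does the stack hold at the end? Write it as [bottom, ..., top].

PUSH 11 → [11]
PUSH 9  → [11, 9]
MUL     → [99]
PUSH 48 → [99, 48]
NEG     → [99, -48]
ADD     → [51]
NEG     → [-51]
NEG     → [51]
PUSH 12 → [51, 12]
ADD     → [63]
NEG     → [-63]
PUSH 0  → [-63, 0]
PUSH -8 → [-63, 0, -8]
PUSH 7  → [-63, 0, -8, 7]
DIV     → [-63, 0, -1]
NEG     → [-63, 0, 1]

[-63, 0, 1]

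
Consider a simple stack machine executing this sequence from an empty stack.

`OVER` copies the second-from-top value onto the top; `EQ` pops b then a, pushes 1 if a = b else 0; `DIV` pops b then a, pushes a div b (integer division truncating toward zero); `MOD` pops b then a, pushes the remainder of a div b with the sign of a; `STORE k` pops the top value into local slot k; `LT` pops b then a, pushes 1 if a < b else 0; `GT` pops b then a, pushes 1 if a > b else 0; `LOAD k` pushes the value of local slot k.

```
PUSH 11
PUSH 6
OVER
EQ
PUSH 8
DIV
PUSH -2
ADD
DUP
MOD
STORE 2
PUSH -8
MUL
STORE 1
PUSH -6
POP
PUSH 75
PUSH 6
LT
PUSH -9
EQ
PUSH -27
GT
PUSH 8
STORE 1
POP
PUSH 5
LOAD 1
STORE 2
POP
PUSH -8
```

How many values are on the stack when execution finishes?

1

PUSH 11   [11]
PUSH 6    [11, 6]
OVER      [11, 6, 11]
EQ        [11, 0]
PUSH 8    [11, 0, 8]
DIV       [11, 0]
PUSH -2   [11, 0, -2]
ADD       [11, -2]
DUP       [11, -2, -2]
MOD       [11, 0]
STORE 2   [11]
PUSH -8   [11, -8]
MUL       [-88]
STORE 1   []
PUSH -6   [-6]
POP       []
PUSH 75   [75]
PUSH 6    [75, 6]
LT        [0]
PUSH -9   [0, -9]
EQ        [0]
PUSH -27  [0, -27]
GT        [1]
PUSH 8    [1, 8]
STORE 1   [1]
POP       []
PUSH 5    [5]
LOAD 1    [5, 8]
STORE 2   [5]
POP       []
PUSH -8   [-8]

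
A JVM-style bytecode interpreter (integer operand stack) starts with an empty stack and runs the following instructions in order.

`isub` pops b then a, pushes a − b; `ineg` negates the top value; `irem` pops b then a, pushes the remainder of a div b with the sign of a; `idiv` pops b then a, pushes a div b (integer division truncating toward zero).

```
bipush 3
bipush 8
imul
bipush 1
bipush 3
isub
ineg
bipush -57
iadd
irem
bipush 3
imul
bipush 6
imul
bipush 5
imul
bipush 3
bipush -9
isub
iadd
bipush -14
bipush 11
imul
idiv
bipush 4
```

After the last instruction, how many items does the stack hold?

2

bipush 3   -> [3]
bipush 8   -> [3, 8]
imul       -> [24]
bipush 1   -> [24, 1]
bipush 3   -> [24, 1, 3]
isub       -> [24, -2]
ineg       -> [24, 2]
bipush -57 -> [24, 2, -57]
iadd       -> [24, -55]
irem       -> [24]
bipush 3   -> [24, 3]
imul       -> [72]
bipush 6   -> [72, 6]
imul       -> [432]
bipush 5   -> [432, 5]
imul       -> [2160]
bipush 3   -> [2160, 3]
bipush -9  -> [2160, 3, -9]
isub       -> [2160, 12]
iadd       -> [2172]
bipush -14 -> [2172, -14]
bipush 11  -> [2172, -14, 11]
imul       -> [2172, -154]
idiv       -> [-14]
bipush 4   -> [-14, 4]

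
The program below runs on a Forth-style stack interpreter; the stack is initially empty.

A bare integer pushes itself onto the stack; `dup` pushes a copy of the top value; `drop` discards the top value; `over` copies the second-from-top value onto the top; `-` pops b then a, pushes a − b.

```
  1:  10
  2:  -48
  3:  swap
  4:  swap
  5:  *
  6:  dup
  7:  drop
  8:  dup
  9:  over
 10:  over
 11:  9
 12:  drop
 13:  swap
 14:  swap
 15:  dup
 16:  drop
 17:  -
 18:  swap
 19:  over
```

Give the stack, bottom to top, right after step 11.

10   -> 10
-48  -> 10 -48
swap -> -48 10
swap -> 10 -48
*    -> -480
dup  -> -480 -480
drop -> -480
dup  -> -480 -480
over -> -480 -480 -480
over -> -480 -480 -480 -480
9    -> -480 -480 -480 -480 9

[-480, -480, -480, -480, 9]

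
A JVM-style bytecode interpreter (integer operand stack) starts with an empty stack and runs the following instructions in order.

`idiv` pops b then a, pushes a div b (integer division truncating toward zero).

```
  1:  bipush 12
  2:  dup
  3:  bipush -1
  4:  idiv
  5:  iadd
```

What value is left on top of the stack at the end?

bipush 12 -> 12
dup       -> 12 12
bipush -1 -> 12 12 -1
idiv      -> 12 -12
iadd      -> 0

0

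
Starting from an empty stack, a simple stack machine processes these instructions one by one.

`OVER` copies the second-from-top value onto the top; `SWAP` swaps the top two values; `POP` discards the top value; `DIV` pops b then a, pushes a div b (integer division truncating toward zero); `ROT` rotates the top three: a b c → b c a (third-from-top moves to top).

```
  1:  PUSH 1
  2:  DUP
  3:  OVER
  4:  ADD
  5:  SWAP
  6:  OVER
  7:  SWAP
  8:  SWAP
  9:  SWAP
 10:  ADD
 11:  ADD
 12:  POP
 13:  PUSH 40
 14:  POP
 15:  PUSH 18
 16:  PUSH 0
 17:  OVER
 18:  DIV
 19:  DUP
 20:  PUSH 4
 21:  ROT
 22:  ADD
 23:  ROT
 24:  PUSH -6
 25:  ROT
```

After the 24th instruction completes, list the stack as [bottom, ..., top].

[0, 4, 18, -6]

PUSH 1  -> 1
DUP     -> 1 1
OVER    -> 1 1 1
ADD     -> 1 2
SWAP    -> 2 1
OVER    -> 2 1 2
SWAP    -> 2 2 1
SWAP    -> 2 1 2
SWAP    -> 2 2 1
ADD     -> 2 3
ADD     -> 5
POP     -> (empty)
PUSH 40 -> 40
POP     -> (empty)
PUSH 18 -> 18
PUSH 0  -> 18 0
OVER    -> 18 0 18
DIV     -> 18 0
DUP     -> 18 0 0
PUSH 4  -> 18 0 0 4
ROT     -> 18 0 4 0
ADD     -> 18 0 4
ROT     -> 0 4 18
PUSH -6 -> 0 4 18 -6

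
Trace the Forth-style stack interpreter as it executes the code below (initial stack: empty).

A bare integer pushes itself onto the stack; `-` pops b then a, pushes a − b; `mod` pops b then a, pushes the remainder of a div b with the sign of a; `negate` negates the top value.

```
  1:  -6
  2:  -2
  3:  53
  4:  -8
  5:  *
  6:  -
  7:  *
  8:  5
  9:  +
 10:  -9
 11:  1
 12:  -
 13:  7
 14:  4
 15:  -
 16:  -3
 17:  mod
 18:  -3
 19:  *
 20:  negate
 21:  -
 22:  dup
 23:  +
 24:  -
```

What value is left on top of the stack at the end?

-2507

-6     → [-6]
-2     → [-6, -2]
53     → [-6, -2, 53]
-8     → [-6, -2, 53, -8]
*      → [-6, -2, -424]
-      → [-6, 422]
*      → [-2532]
5      → [-2532, 5]
+      → [-2527]
-9     → [-2527, -9]
1      → [-2527, -9, 1]
-      → [-2527, -10]
7      → [-2527, -10, 7]
4      → [-2527, -10, 7, 4]
-      → [-2527, -10, 3]
-3     → [-2527, -10, 3, -3]
mod    → [-2527, -10, 0]
-3     → [-2527, -10, 0, -3]
*      → [-2527, -10, 0]
negate → [-2527, -10, 0]
-      → [-2527, -10]
dup    → [-2527, -10, -10]
+      → [-2527, -20]
-      → [-2507]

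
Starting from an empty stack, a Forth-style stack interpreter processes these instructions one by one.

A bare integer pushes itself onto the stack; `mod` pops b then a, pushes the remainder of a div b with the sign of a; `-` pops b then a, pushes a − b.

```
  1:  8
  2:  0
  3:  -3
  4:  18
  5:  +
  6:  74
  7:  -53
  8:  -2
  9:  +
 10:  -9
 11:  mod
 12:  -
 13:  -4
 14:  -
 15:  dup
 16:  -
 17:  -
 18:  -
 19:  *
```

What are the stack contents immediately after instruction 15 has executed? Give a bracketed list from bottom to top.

[8, 0, 15, 79, 79]

8   → 8
0   → 8 0
-3  → 8 0 -3
18  → 8 0 -3 18
+   → 8 0 15
74  → 8 0 15 74
-53 → 8 0 15 74 -53
-2  → 8 0 15 74 -53 -2
+   → 8 0 15 74 -55
-9  → 8 0 15 74 -55 -9
mod → 8 0 15 74 -1
-   → 8 0 15 75
-4  → 8 0 15 75 -4
-   → 8 0 15 79
dup → 8 0 15 79 79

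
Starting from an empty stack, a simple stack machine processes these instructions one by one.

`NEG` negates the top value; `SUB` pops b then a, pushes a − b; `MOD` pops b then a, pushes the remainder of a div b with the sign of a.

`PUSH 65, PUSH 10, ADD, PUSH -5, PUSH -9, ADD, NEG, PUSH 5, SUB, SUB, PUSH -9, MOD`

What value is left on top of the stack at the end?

PUSH 65 → [65]
PUSH 10 → [65, 10]
ADD     → [75]
PUSH -5 → [75, -5]
PUSH -9 → [75, -5, -9]
ADD     → [75, -14]
NEG     → [75, 14]
PUSH 5  → [75, 14, 5]
SUB     → [75, 9]
SUB     → [66]
PUSH -9 → [66, -9]
MOD     → [3]

3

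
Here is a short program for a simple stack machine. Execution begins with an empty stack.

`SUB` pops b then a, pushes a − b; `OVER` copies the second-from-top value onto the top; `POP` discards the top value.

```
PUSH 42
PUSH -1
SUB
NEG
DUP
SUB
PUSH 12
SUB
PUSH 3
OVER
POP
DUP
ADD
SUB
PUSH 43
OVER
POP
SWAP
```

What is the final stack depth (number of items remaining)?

2

PUSH 42 -> [42]
PUSH -1 -> [42, -1]
SUB     -> [43]
NEG     -> [-43]
DUP     -> [-43, -43]
SUB     -> [0]
PUSH 12 -> [0, 12]
SUB     -> [-12]
PUSH 3  -> [-12, 3]
OVER    -> [-12, 3, -12]
POP     -> [-12, 3]
DUP     -> [-12, 3, 3]
ADD     -> [-12, 6]
SUB     -> [-18]
PUSH 43 -> [-18, 43]
OVER    -> [-18, 43, -18]
POP     -> [-18, 43]
SWAP    -> [43, -18]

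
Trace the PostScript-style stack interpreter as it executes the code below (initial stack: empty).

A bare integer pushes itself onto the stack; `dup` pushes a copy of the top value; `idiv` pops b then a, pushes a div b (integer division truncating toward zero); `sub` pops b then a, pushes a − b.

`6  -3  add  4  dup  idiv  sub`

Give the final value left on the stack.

6    : 6
-3   : 6 -3
add  : 3
4    : 3 4
dup  : 3 4 4
idiv : 3 1
sub  : 2

2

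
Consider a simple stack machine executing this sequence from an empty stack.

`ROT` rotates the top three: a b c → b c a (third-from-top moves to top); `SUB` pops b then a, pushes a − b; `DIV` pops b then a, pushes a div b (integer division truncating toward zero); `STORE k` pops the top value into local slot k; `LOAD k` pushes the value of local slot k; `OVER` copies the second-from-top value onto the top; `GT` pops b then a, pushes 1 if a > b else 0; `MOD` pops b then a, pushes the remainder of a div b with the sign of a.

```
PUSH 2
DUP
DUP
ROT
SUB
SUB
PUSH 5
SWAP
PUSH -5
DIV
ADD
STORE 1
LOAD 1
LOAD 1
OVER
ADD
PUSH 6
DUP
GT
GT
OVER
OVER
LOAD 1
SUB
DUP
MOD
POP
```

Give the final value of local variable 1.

PUSH 2   [2]
DUP      [2, 2]
DUP      [2, 2, 2]
ROT      [2, 2, 2]
SUB      [2, 0]
SUB      [2]
PUSH 5   [2, 5]
SWAP     [5, 2]
PUSH -5  [5, 2, -5]
DIV      [5, 0]
ADD      [5]
STORE 1  []
LOAD 1   [5]
LOAD 1   [5, 5]
OVER     [5, 5, 5]
ADD      [5, 10]
PUSH 6   [5, 10, 6]
DUP      [5, 10, 6, 6]
GT       [5, 10, 0]
GT       [5, 1]
OVER     [5, 1, 5]
OVER     [5, 1, 5, 1]
LOAD 1   [5, 1, 5, 1, 5]
SUB      [5, 1, 5, -4]
DUP      [5, 1, 5, -4, -4]
MOD      [5, 1, 5, 0]
POP      [5, 1, 5]

5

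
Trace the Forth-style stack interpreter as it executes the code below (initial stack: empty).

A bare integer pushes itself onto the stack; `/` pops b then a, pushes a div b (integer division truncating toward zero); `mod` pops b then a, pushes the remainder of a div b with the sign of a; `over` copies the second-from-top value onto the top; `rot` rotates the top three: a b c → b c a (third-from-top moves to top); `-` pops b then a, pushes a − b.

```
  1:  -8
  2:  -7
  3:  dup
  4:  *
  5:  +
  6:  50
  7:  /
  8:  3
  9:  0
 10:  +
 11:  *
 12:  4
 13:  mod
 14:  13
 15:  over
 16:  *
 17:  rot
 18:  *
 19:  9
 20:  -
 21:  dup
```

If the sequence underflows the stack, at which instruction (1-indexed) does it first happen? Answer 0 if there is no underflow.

17

-8   -> [-8]
-7   -> [-8, -7]
dup  -> [-8, -7, -7]
*    -> [-8, 49]
+    -> [41]
50   -> [41, 50]
/    -> [0]
3    -> [0, 3]
0    -> [0, 3, 0]
+    -> [0, 3]
*    -> [0]
4    -> [0, 4]
mod  -> [0]
13   -> [0, 13]
over -> [0, 13, 0]
*    -> [0, 0]
rot  — needs 3 operands, stack has 2 → underflow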